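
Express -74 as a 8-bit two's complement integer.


Original: 01001010
Step 1 - Invert all bits: 10110101
Step 2 - Add 1: 10110101 + 1
= 10110110 (represents -74)


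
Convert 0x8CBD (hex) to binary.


Each hex digit → 4 binary bits:
  8 = 1000
  C = 1100
  B = 1011
  D = 1101
Concatenate: 1000 1100 1011 1101
= 1000110010111101


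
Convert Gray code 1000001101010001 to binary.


Gray code: 1000001101010001
MSB stays the same: 1
Each subsequent bit = prev_binary XOR current_gray:
  B[1] = 1 XOR 0 = 1
  B[2] = 1 XOR 0 = 1
  B[3] = 1 XOR 0 = 1
  B[4] = 1 XOR 0 = 1
  B[5] = 1 XOR 0 = 1
  B[6] = 1 XOR 1 = 0
  B[7] = 0 XOR 1 = 1
  B[8] = 1 XOR 0 = 1
  B[9] = 1 XOR 1 = 0
  B[10] = 0 XOR 0 = 0
  B[11] = 0 XOR 1 = 1
  B[12] = 1 XOR 0 = 1
  B[13] = 1 XOR 0 = 1
  B[14] = 1 XOR 0 = 1
  B[15] = 1 XOR 1 = 0
= 1111110110011110 (64926 decimal)


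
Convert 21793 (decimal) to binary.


Divide by 2 repeatedly:
21793 ÷ 2 = 10896 remainder 1
10896 ÷ 2 = 5448 remainder 0
5448 ÷ 2 = 2724 remainder 0
2724 ÷ 2 = 1362 remainder 0
1362 ÷ 2 = 681 remainder 0
681 ÷ 2 = 340 remainder 1
340 ÷ 2 = 170 remainder 0
170 ÷ 2 = 85 remainder 0
85 ÷ 2 = 42 remainder 1
42 ÷ 2 = 21 remainder 0
21 ÷ 2 = 10 remainder 1
10 ÷ 2 = 5 remainder 0
5 ÷ 2 = 2 remainder 1
2 ÷ 2 = 1 remainder 0
1 ÷ 2 = 0 remainder 1
Reading remainders bottom-up:
= 101010100100001


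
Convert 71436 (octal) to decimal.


Positional values:
Position 0: 6 × 8^0 = 6
Position 1: 3 × 8^1 = 24
Position 2: 4 × 8^2 = 256
Position 3: 1 × 8^3 = 512
Position 4: 7 × 8^4 = 28672
Sum = 6 + 24 + 256 + 512 + 28672
= 29470


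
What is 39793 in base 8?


Divide by 8 repeatedly:
39793 ÷ 8 = 4974 remainder 1
4974 ÷ 8 = 621 remainder 6
621 ÷ 8 = 77 remainder 5
77 ÷ 8 = 9 remainder 5
9 ÷ 8 = 1 remainder 1
1 ÷ 8 = 0 remainder 1
Reading remainders bottom-up:
= 0o115561


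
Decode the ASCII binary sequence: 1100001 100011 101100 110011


Codes (binary): 1100001 100011 101100 110011
Per-code ASCII lookup:
  1100001 = 97  (range 97-122: lowercase, 97 - 97 = 0) → 'a'
  100011 = 35  (special character) → '#'
  101100 = 44  (special character) → ','
  110011 = 51  (range 48-57: digits, 51 - 48 = 3) → '3'
= 'a#,3'


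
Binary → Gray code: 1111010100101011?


Binary: 1111010100101011
Gray code: G = B XOR (B >> 1)
B >> 1 = 0111101010010101
1111010100101011 XOR 0111101010010101:
  1 XOR 0 = 1
  1 XOR 1 = 0
  1 XOR 1 = 0
  1 XOR 1 = 0
  0 XOR 1 = 1
  1 XOR 0 = 1
  0 XOR 1 = 1
  1 XOR 0 = 1
  0 XOR 1 = 1
  0 XOR 0 = 0
  1 XOR 0 = 1
  0 XOR 1 = 1
  1 XOR 0 = 1
  0 XOR 1 = 1
  1 XOR 0 = 1
  1 XOR 1 = 0
= 1000111110111110


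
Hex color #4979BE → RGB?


Hex: #4979BE
R = 49₁₆ = 73
G = 79₁₆ = 121
B = BE₁₆ = 190
= RGB(73, 121, 190)


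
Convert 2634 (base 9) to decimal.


Positional values (base 9):
  4 × 9^0 = 4 × 1 = 4
  3 × 9^1 = 3 × 9 = 27
  6 × 9^2 = 6 × 81 = 486
  2 × 9^3 = 2 × 729 = 1458
Sum = 4 + 27 + 486 + 1458
= 1975


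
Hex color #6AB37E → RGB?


Hex: #6AB37E
R = 6A₁₆ = 106
G = B3₁₆ = 179
B = 7E₁₆ = 126
= RGB(106, 179, 126)


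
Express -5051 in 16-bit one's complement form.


Original: 0001001110111011
Invert all bits:
  bit 0: 0 → 1
  bit 1: 0 → 1
  bit 2: 0 → 1
  bit 3: 1 → 0
  bit 4: 0 → 1
  bit 5: 0 → 1
  bit 6: 1 → 0
  bit 7: 1 → 0
  bit 8: 1 → 0
  bit 9: 0 → 1
  bit 10: 1 → 0
  bit 11: 1 → 0
  bit 12: 1 → 0
  bit 13: 0 → 1
  bit 14: 1 → 0
  bit 15: 1 → 0
= 1110110001000100


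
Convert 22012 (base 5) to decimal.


Positional values (base 5):
  2 × 5^0 = 2 × 1 = 2
  1 × 5^1 = 1 × 5 = 5
  0 × 5^2 = 0 × 25 = 0
  2 × 5^3 = 2 × 125 = 250
  2 × 5^4 = 2 × 625 = 1250
Sum = 2 + 5 + 0 + 250 + 1250
= 1507


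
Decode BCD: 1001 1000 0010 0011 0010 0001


Each 4-bit group → digit:
  1001 → 9
  1000 → 8
  0010 → 2
  0011 → 3
  0010 → 2
  0001 → 1
= 982321


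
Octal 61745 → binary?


Each octal digit → 3 binary bits:
  6 = 110
  1 = 001
  7 = 111
  4 = 100
  5 = 101
Concatenate: 110 001 111 100 101
= 110001111100101


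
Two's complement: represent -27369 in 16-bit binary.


Original: 0110101011101001
Step 1 - Invert all bits: 1001010100010110
Step 2 - Add 1: 1001010100010110 + 1
= 1001010100010111 (represents -27369)


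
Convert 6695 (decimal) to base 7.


Divide by 7 repeatedly:
6695 ÷ 7 = 956 remainder 3
956 ÷ 7 = 136 remainder 4
136 ÷ 7 = 19 remainder 3
19 ÷ 7 = 2 remainder 5
2 ÷ 7 = 0 remainder 2
Reading remainders bottom-up:
= 25343


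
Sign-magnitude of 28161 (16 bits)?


Sign bit: 0 (positive)
Magnitude: 28161 = 110111000000001
= 0110111000000001


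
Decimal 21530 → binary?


Divide by 2 repeatedly:
21530 ÷ 2 = 10765 remainder 0
10765 ÷ 2 = 5382 remainder 1
5382 ÷ 2 = 2691 remainder 0
2691 ÷ 2 = 1345 remainder 1
1345 ÷ 2 = 672 remainder 1
672 ÷ 2 = 336 remainder 0
336 ÷ 2 = 168 remainder 0
168 ÷ 2 = 84 remainder 0
84 ÷ 2 = 42 remainder 0
42 ÷ 2 = 21 remainder 0
21 ÷ 2 = 10 remainder 1
10 ÷ 2 = 5 remainder 0
5 ÷ 2 = 2 remainder 1
2 ÷ 2 = 1 remainder 0
1 ÷ 2 = 0 remainder 1
Reading remainders bottom-up:
= 101010000011010


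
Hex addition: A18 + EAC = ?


Align and add column by column (LSB to MSB, each column mod 16 with carry):
  0A18
+ 0EAC
  ----
  col 0: 8(8) + C(12) + 0 (carry in) = 20 → 4(4), carry out 1
  col 1: 1(1) + A(10) + 1 (carry in) = 12 → C(12), carry out 0
  col 2: A(10) + E(14) + 0 (carry in) = 24 → 8(8), carry out 1
  col 3: 0(0) + 0(0) + 1 (carry in) = 1 → 1(1), carry out 0
Reading digits MSB→LSB: 18C4
Strip leading zeros: 18C4
= 0x18C4


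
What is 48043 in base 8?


Divide by 8 repeatedly:
48043 ÷ 8 = 6005 remainder 3
6005 ÷ 8 = 750 remainder 5
750 ÷ 8 = 93 remainder 6
93 ÷ 8 = 11 remainder 5
11 ÷ 8 = 1 remainder 3
1 ÷ 8 = 0 remainder 1
Reading remainders bottom-up:
= 0o135653


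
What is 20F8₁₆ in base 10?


Positional values:
Position 0: 8 × 16^0 = 8 × 1 = 8
Position 1: F × 16^1 = 15 × 16 = 240
Position 2: 0 × 16^2 = 0 × 256 = 0
Position 3: 2 × 16^3 = 2 × 4096 = 8192
Sum = 8 + 240 + 0 + 8192
= 8440


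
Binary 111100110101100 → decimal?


Positional values:
Bit 2: 1 × 2^2 = 4
Bit 3: 1 × 2^3 = 8
Bit 5: 1 × 2^5 = 32
Bit 7: 1 × 2^7 = 128
Bit 8: 1 × 2^8 = 256
Bit 11: 1 × 2^11 = 2048
Bit 12: 1 × 2^12 = 4096
Bit 13: 1 × 2^13 = 8192
Bit 14: 1 × 2^14 = 16384
Sum = 4 + 8 + 32 + 128 + 256 + 2048 + 4096 + 8192 + 16384
= 31148


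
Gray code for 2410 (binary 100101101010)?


Binary: 100101101010
Gray code: G = B XOR (B >> 1)
B >> 1 = 010010110101
100101101010 XOR 010010110101:
  1 XOR 0 = 1
  0 XOR 1 = 1
  0 XOR 0 = 0
  1 XOR 0 = 1
  0 XOR 1 = 1
  1 XOR 0 = 1
  1 XOR 1 = 0
  0 XOR 1 = 1
  1 XOR 0 = 1
  0 XOR 1 = 1
  1 XOR 0 = 1
  0 XOR 1 = 1
= 110111011111


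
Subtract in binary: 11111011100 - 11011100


Align and subtract column by column (LSB to MSB, borrowing when needed):
  11111011100
- 00011011100
  -----------
  col 0: (0 - 0 borrow-in) - 0 → 0 - 0 = 0, borrow out 0
  col 1: (0 - 0 borrow-in) - 0 → 0 - 0 = 0, borrow out 0
  col 2: (1 - 0 borrow-in) - 1 → 1 - 1 = 0, borrow out 0
  col 3: (1 - 0 borrow-in) - 1 → 1 - 1 = 0, borrow out 0
  col 4: (1 - 0 borrow-in) - 1 → 1 - 1 = 0, borrow out 0
  col 5: (0 - 0 borrow-in) - 0 → 0 - 0 = 0, borrow out 0
  col 6: (1 - 0 borrow-in) - 1 → 1 - 1 = 0, borrow out 0
  col 7: (1 - 0 borrow-in) - 1 → 1 - 1 = 0, borrow out 0
  col 8: (1 - 0 borrow-in) - 0 → 1 - 0 = 1, borrow out 0
  col 9: (1 - 0 borrow-in) - 0 → 1 - 0 = 1, borrow out 0
  col 10: (1 - 0 borrow-in) - 0 → 1 - 0 = 1, borrow out 0
Reading bits MSB→LSB: 11100000000
Strip leading zeros: 11100000000
= 11100000000


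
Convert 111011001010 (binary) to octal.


Group into 3-bit groups: 111011001010
  111 = 7
  011 = 3
  001 = 1
  010 = 2
= 0o7312


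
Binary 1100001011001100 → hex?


Group into 4-bit nibbles: 1100001011001100
  1100 = C
  0010 = 2
  1100 = C
  1100 = C
= 0xC2CC


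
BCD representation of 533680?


Each digit → 4-bit binary:
  5 → 0101
  3 → 0011
  3 → 0011
  6 → 0110
  8 → 1000
  0 → 0000
= 0101 0011 0011 0110 1000 0000


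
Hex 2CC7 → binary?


Each hex digit → 4 binary bits:
  2 = 0010
  C = 1100
  C = 1100
  7 = 0111
Concatenate: 0010 1100 1100 0111
= 0010110011000111


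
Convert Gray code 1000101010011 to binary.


Gray code: 1000101010011
MSB stays the same: 1
Each subsequent bit = prev_binary XOR current_gray:
  B[1] = 1 XOR 0 = 1
  B[2] = 1 XOR 0 = 1
  B[3] = 1 XOR 0 = 1
  B[4] = 1 XOR 1 = 0
  B[5] = 0 XOR 0 = 0
  B[6] = 0 XOR 1 = 1
  B[7] = 1 XOR 0 = 1
  B[8] = 1 XOR 1 = 0
  B[9] = 0 XOR 0 = 0
  B[10] = 0 XOR 0 = 0
  B[11] = 0 XOR 1 = 1
  B[12] = 1 XOR 1 = 0
= 1111001100010 (7778 decimal)


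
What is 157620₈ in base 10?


Positional values:
Position 0: 0 × 8^0 = 0
Position 1: 2 × 8^1 = 16
Position 2: 6 × 8^2 = 384
Position 3: 7 × 8^3 = 3584
Position 4: 5 × 8^4 = 20480
Position 5: 1 × 8^5 = 32768
Sum = 0 + 16 + 384 + 3584 + 20480 + 32768
= 57232


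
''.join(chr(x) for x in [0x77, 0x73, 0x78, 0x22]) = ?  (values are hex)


Codes (hex): 0x77 0x73 0x78 0x22
Per-code ASCII lookup:
  0x77 = 119  (range 97-122: lowercase, 119 - 97 = 22) → 'w'
  0x73 = 115  (range 97-122: lowercase, 115 - 97 = 18) → 's'
  0x78 = 120  (range 97-122: lowercase, 120 - 97 = 23) → 'x'
  0x22 = 34  (special character) → '"'
= 'wsx"'


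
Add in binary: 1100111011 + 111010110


Align and add column by column (LSB to MSB, carry propagating):
  01100111011
+ 00111010110
  -----------
  col 0: 1 + 0 + 0 (carry in) = 1 → bit 1, carry out 0
  col 1: 1 + 1 + 0 (carry in) = 2 → bit 0, carry out 1
  col 2: 0 + 1 + 1 (carry in) = 2 → bit 0, carry out 1
  col 3: 1 + 0 + 1 (carry in) = 2 → bit 0, carry out 1
  col 4: 1 + 1 + 1 (carry in) = 3 → bit 1, carry out 1
  col 5: 1 + 0 + 1 (carry in) = 2 → bit 0, carry out 1
  col 6: 0 + 1 + 1 (carry in) = 2 → bit 0, carry out 1
  col 7: 0 + 1 + 1 (carry in) = 2 → bit 0, carry out 1
  col 8: 1 + 1 + 1 (carry in) = 3 → bit 1, carry out 1
  col 9: 1 + 0 + 1 (carry in) = 2 → bit 0, carry out 1
  col 10: 0 + 0 + 1 (carry in) = 1 → bit 1, carry out 0
Reading bits MSB→LSB: 10100010001
Strip leading zeros: 10100010001
= 10100010001


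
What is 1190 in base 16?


Divide by 16 repeatedly:
1190 ÷ 16 = 74 remainder 6 (6)
74 ÷ 16 = 4 remainder 10 (A)
4 ÷ 16 = 0 remainder 4 (4)
Reading remainders bottom-up:
= 0x4A6


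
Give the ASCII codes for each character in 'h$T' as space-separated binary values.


String: 'h$T'  (3 characters)
Per-character ASCII lookup:
  'h': lowercase starts at 97: 'h' = 97 + 7 = 104 → 1101000
  '$': special character: '$' = 36 → 100100
  'T': uppercase starts at 65: 'T' = 65 + 19 = 84 → 1010100
= 1101000 100100 1010100


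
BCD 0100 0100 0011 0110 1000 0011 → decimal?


Each 4-bit group → digit:
  0100 → 4
  0100 → 4
  0011 → 3
  0110 → 6
  1000 → 8
  0011 → 3
= 443683


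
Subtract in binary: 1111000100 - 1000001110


Align and subtract column by column (LSB to MSB, borrowing when needed):
  1111000100
- 1000001110
  ----------
  col 0: (0 - 0 borrow-in) - 0 → 0 - 0 = 0, borrow out 0
  col 1: (0 - 0 borrow-in) - 1 → borrow from next column: (0+2) - 1 = 1, borrow out 1
  col 2: (1 - 1 borrow-in) - 1 → borrow from next column: (0+2) - 1 = 1, borrow out 1
  col 3: (0 - 1 borrow-in) - 1 → borrow from next column: (-1+2) - 1 = 0, borrow out 1
  col 4: (0 - 1 borrow-in) - 0 → borrow from next column: (-1+2) - 0 = 1, borrow out 1
  col 5: (0 - 1 borrow-in) - 0 → borrow from next column: (-1+2) - 0 = 1, borrow out 1
  col 6: (1 - 1 borrow-in) - 0 → 0 - 0 = 0, borrow out 0
  col 7: (1 - 0 borrow-in) - 0 → 1 - 0 = 1, borrow out 0
  col 8: (1 - 0 borrow-in) - 0 → 1 - 0 = 1, borrow out 0
  col 9: (1 - 0 borrow-in) - 1 → 1 - 1 = 0, borrow out 0
Reading bits MSB→LSB: 0110110110
Strip leading zeros: 110110110
= 110110110


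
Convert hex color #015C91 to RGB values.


Hex: #015C91
R = 01₁₆ = 1
G = 5C₁₆ = 92
B = 91₁₆ = 145
= RGB(1, 92, 145)


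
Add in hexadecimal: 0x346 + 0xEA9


Align and add column by column (LSB to MSB, each column mod 16 with carry):
  0346
+ 0EA9
  ----
  col 0: 6(6) + 9(9) + 0 (carry in) = 15 → F(15), carry out 0
  col 1: 4(4) + A(10) + 0 (carry in) = 14 → E(14), carry out 0
  col 2: 3(3) + E(14) + 0 (carry in) = 17 → 1(1), carry out 1
  col 3: 0(0) + 0(0) + 1 (carry in) = 1 → 1(1), carry out 0
Reading digits MSB→LSB: 11EF
Strip leading zeros: 11EF
= 0x11EF


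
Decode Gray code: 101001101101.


Gray code: 101001101101
MSB stays the same: 1
Each subsequent bit = prev_binary XOR current_gray:
  B[1] = 1 XOR 0 = 1
  B[2] = 1 XOR 1 = 0
  B[3] = 0 XOR 0 = 0
  B[4] = 0 XOR 0 = 0
  B[5] = 0 XOR 1 = 1
  B[6] = 1 XOR 1 = 0
  B[7] = 0 XOR 0 = 0
  B[8] = 0 XOR 1 = 1
  B[9] = 1 XOR 1 = 0
  B[10] = 0 XOR 0 = 0
  B[11] = 0 XOR 1 = 1
= 110001001001 (3145 decimal)


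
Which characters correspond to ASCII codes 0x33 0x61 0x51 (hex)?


Codes (hex): 0x33 0x61 0x51
Per-code ASCII lookup:
  0x33 = 51  (range 48-57: digits, 51 - 48 = 3) → '3'
  0x61 = 97  (range 97-122: lowercase, 97 - 97 = 0) → 'a'
  0x51 = 81  (range 65-90: uppercase, 81 - 65 = 16) → 'Q'
= '3aQ'


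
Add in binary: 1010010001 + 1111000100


Align and add column by column (LSB to MSB, carry propagating):
  01010010001
+ 01111000100
  -----------
  col 0: 1 + 0 + 0 (carry in) = 1 → bit 1, carry out 0
  col 1: 0 + 0 + 0 (carry in) = 0 → bit 0, carry out 0
  col 2: 0 + 1 + 0 (carry in) = 1 → bit 1, carry out 0
  col 3: 0 + 0 + 0 (carry in) = 0 → bit 0, carry out 0
  col 4: 1 + 0 + 0 (carry in) = 1 → bit 1, carry out 0
  col 5: 0 + 0 + 0 (carry in) = 0 → bit 0, carry out 0
  col 6: 0 + 1 + 0 (carry in) = 1 → bit 1, carry out 0
  col 7: 1 + 1 + 0 (carry in) = 2 → bit 0, carry out 1
  col 8: 0 + 1 + 1 (carry in) = 2 → bit 0, carry out 1
  col 9: 1 + 1 + 1 (carry in) = 3 → bit 1, carry out 1
  col 10: 0 + 0 + 1 (carry in) = 1 → bit 1, carry out 0
Reading bits MSB→LSB: 11001010101
Strip leading zeros: 11001010101
= 11001010101


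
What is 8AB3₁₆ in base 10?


Positional values:
Position 0: 3 × 16^0 = 3 × 1 = 3
Position 1: B × 16^1 = 11 × 16 = 176
Position 2: A × 16^2 = 10 × 256 = 2560
Position 3: 8 × 16^3 = 8 × 4096 = 32768
Sum = 3 + 176 + 2560 + 32768
= 35507


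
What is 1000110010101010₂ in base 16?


Group into 4-bit nibbles: 1000110010101010
  1000 = 8
  1100 = C
  1010 = A
  1010 = A
= 0x8CAA


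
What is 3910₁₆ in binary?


Each hex digit → 4 binary bits:
  3 = 0011
  9 = 1001
  1 = 0001
  0 = 0000
Concatenate: 0011 1001 0001 0000
= 0011100100010000


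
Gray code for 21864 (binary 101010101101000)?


Binary: 101010101101000
Gray code: G = B XOR (B >> 1)
B >> 1 = 010101010110100
101010101101000 XOR 010101010110100:
  1 XOR 0 = 1
  0 XOR 1 = 1
  1 XOR 0 = 1
  0 XOR 1 = 1
  1 XOR 0 = 1
  0 XOR 1 = 1
  1 XOR 0 = 1
  0 XOR 1 = 1
  1 XOR 0 = 1
  1 XOR 1 = 0
  0 XOR 1 = 1
  1 XOR 0 = 1
  0 XOR 1 = 1
  0 XOR 0 = 0
  0 XOR 0 = 0
= 111111111011100


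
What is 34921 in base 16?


Divide by 16 repeatedly:
34921 ÷ 16 = 2182 remainder 9 (9)
2182 ÷ 16 = 136 remainder 6 (6)
136 ÷ 16 = 8 remainder 8 (8)
8 ÷ 16 = 0 remainder 8 (8)
Reading remainders bottom-up:
= 0x8869


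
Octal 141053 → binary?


Each octal digit → 3 binary bits:
  1 = 001
  4 = 100
  1 = 001
  0 = 000
  5 = 101
  3 = 011
Concatenate: 001 100 001 000 101 011
= 001100001000101011


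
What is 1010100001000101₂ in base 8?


Group into 3-bit groups: 001010100001000101
  001 = 1
  010 = 2
  100 = 4
  001 = 1
  000 = 0
  101 = 5
= 0o124105


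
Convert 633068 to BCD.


Each digit → 4-bit binary:
  6 → 0110
  3 → 0011
  3 → 0011
  0 → 0000
  6 → 0110
  8 → 1000
= 0110 0011 0011 0000 0110 1000


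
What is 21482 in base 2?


Divide by 2 repeatedly:
21482 ÷ 2 = 10741 remainder 0
10741 ÷ 2 = 5370 remainder 1
5370 ÷ 2 = 2685 remainder 0
2685 ÷ 2 = 1342 remainder 1
1342 ÷ 2 = 671 remainder 0
671 ÷ 2 = 335 remainder 1
335 ÷ 2 = 167 remainder 1
167 ÷ 2 = 83 remainder 1
83 ÷ 2 = 41 remainder 1
41 ÷ 2 = 20 remainder 1
20 ÷ 2 = 10 remainder 0
10 ÷ 2 = 5 remainder 0
5 ÷ 2 = 2 remainder 1
2 ÷ 2 = 1 remainder 0
1 ÷ 2 = 0 remainder 1
Reading remainders bottom-up:
= 101001111101010


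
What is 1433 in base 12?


Divide by 12 repeatedly:
1433 ÷ 12 = 119 remainder 5
119 ÷ 12 = 9 remainder 11
9 ÷ 12 = 0 remainder 9
Reading remainders bottom-up:
= 9B5


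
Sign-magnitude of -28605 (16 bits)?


Sign bit: 1 (negative)
Magnitude: 28605 = 110111110111101
= 1110111110111101


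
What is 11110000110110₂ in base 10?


Positional values:
Bit 1: 1 × 2^1 = 2
Bit 2: 1 × 2^2 = 4
Bit 4: 1 × 2^4 = 16
Bit 5: 1 × 2^5 = 32
Bit 10: 1 × 2^10 = 1024
Bit 11: 1 × 2^11 = 2048
Bit 12: 1 × 2^12 = 4096
Bit 13: 1 × 2^13 = 8192
Sum = 2 + 4 + 16 + 32 + 1024 + 2048 + 4096 + 8192
= 15414


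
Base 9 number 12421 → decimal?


Positional values (base 9):
  1 × 9^0 = 1 × 1 = 1
  2 × 9^1 = 2 × 9 = 18
  4 × 9^2 = 4 × 81 = 324
  2 × 9^3 = 2 × 729 = 1458
  1 × 9^4 = 1 × 6561 = 6561
Sum = 1 + 18 + 324 + 1458 + 6561
= 8362


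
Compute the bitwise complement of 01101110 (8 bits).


Original: 01101110
Invert all bits:
  bit 0: 0 → 1
  bit 1: 1 → 0
  bit 2: 1 → 0
  bit 3: 0 → 1
  bit 4: 1 → 0
  bit 5: 1 → 0
  bit 6: 1 → 0
  bit 7: 0 → 1
= 10010001


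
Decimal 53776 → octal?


Divide by 8 repeatedly:
53776 ÷ 8 = 6722 remainder 0
6722 ÷ 8 = 840 remainder 2
840 ÷ 8 = 105 remainder 0
105 ÷ 8 = 13 remainder 1
13 ÷ 8 = 1 remainder 5
1 ÷ 8 = 0 remainder 1
Reading remainders bottom-up:
= 0o151020


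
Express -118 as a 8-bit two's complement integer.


Original: 01110110
Step 1 - Invert all bits: 10001001
Step 2 - Add 1: 10001001 + 1
= 10001010 (represents -118)


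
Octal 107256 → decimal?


Positional values:
Position 0: 6 × 8^0 = 6
Position 1: 5 × 8^1 = 40
Position 2: 2 × 8^2 = 128
Position 3: 7 × 8^3 = 3584
Position 4: 0 × 8^4 = 0
Position 5: 1 × 8^5 = 32768
Sum = 6 + 40 + 128 + 3584 + 0 + 32768
= 36526


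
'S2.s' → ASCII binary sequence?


String: 'S2.s'  (4 characters)
Per-character ASCII lookup:
  'S': uppercase starts at 65: 'S' = 65 + 18 = 83 → 1010011
  '2': digits start at 48: '2' = 48 + 2 = 50 → 110010
  '.': special character: '.' = 46 → 101110
  's': lowercase starts at 97: 's' = 97 + 18 = 115 → 1110011
= 1010011 110010 101110 1110011


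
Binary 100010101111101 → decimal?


Positional values:
Bit 0: 1 × 2^0 = 1
Bit 2: 1 × 2^2 = 4
Bit 3: 1 × 2^3 = 8
Bit 4: 1 × 2^4 = 16
Bit 5: 1 × 2^5 = 32
Bit 6: 1 × 2^6 = 64
Bit 8: 1 × 2^8 = 256
Bit 10: 1 × 2^10 = 1024
Bit 14: 1 × 2^14 = 16384
Sum = 1 + 4 + 8 + 16 + 32 + 64 + 256 + 1024 + 16384
= 17789


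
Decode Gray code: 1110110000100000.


Gray code: 1110110000100000
MSB stays the same: 1
Each subsequent bit = prev_binary XOR current_gray:
  B[1] = 1 XOR 1 = 0
  B[2] = 0 XOR 1 = 1
  B[3] = 1 XOR 0 = 1
  B[4] = 1 XOR 1 = 0
  B[5] = 0 XOR 1 = 1
  B[6] = 1 XOR 0 = 1
  B[7] = 1 XOR 0 = 1
  B[8] = 1 XOR 0 = 1
  B[9] = 1 XOR 0 = 1
  B[10] = 1 XOR 1 = 0
  B[11] = 0 XOR 0 = 0
  B[12] = 0 XOR 0 = 0
  B[13] = 0 XOR 0 = 0
  B[14] = 0 XOR 0 = 0
  B[15] = 0 XOR 0 = 0
= 1011011111000000 (47040 decimal)


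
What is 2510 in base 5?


Divide by 5 repeatedly:
2510 ÷ 5 = 502 remainder 0
502 ÷ 5 = 100 remainder 2
100 ÷ 5 = 20 remainder 0
20 ÷ 5 = 4 remainder 0
4 ÷ 5 = 0 remainder 4
Reading remainders bottom-up:
= 40020


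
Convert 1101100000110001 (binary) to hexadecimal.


Group into 4-bit nibbles: 1101100000110001
  1101 = D
  1000 = 8
  0011 = 3
  0001 = 1
= 0xD831


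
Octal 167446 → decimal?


Positional values:
Position 0: 6 × 8^0 = 6
Position 1: 4 × 8^1 = 32
Position 2: 4 × 8^2 = 256
Position 3: 7 × 8^3 = 3584
Position 4: 6 × 8^4 = 24576
Position 5: 1 × 8^5 = 32768
Sum = 6 + 32 + 256 + 3584 + 24576 + 32768
= 61222


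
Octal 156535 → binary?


Each octal digit → 3 binary bits:
  1 = 001
  5 = 101
  6 = 110
  5 = 101
  3 = 011
  5 = 101
Concatenate: 001 101 110 101 011 101
= 001101110101011101


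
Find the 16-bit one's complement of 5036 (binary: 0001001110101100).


Original: 0001001110101100
Invert all bits:
  bit 0: 0 → 1
  bit 1: 0 → 1
  bit 2: 0 → 1
  bit 3: 1 → 0
  bit 4: 0 → 1
  bit 5: 0 → 1
  bit 6: 1 → 0
  bit 7: 1 → 0
  bit 8: 1 → 0
  bit 9: 0 → 1
  bit 10: 1 → 0
  bit 11: 0 → 1
  bit 12: 1 → 0
  bit 13: 1 → 0
  bit 14: 0 → 1
  bit 15: 0 → 1
= 1110110001010011


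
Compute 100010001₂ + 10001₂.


Align and add column by column (LSB to MSB, carry propagating):
  0100010001
+ 0000010001
  ----------
  col 0: 1 + 1 + 0 (carry in) = 2 → bit 0, carry out 1
  col 1: 0 + 0 + 1 (carry in) = 1 → bit 1, carry out 0
  col 2: 0 + 0 + 0 (carry in) = 0 → bit 0, carry out 0
  col 3: 0 + 0 + 0 (carry in) = 0 → bit 0, carry out 0
  col 4: 1 + 1 + 0 (carry in) = 2 → bit 0, carry out 1
  col 5: 0 + 0 + 1 (carry in) = 1 → bit 1, carry out 0
  col 6: 0 + 0 + 0 (carry in) = 0 → bit 0, carry out 0
  col 7: 0 + 0 + 0 (carry in) = 0 → bit 0, carry out 0
  col 8: 1 + 0 + 0 (carry in) = 1 → bit 1, carry out 0
  col 9: 0 + 0 + 0 (carry in) = 0 → bit 0, carry out 0
Reading bits MSB→LSB: 0100100010
Strip leading zeros: 100100010
= 100100010


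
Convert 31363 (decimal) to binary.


Divide by 2 repeatedly:
31363 ÷ 2 = 15681 remainder 1
15681 ÷ 2 = 7840 remainder 1
7840 ÷ 2 = 3920 remainder 0
3920 ÷ 2 = 1960 remainder 0
1960 ÷ 2 = 980 remainder 0
980 ÷ 2 = 490 remainder 0
490 ÷ 2 = 245 remainder 0
245 ÷ 2 = 122 remainder 1
122 ÷ 2 = 61 remainder 0
61 ÷ 2 = 30 remainder 1
30 ÷ 2 = 15 remainder 0
15 ÷ 2 = 7 remainder 1
7 ÷ 2 = 3 remainder 1
3 ÷ 2 = 1 remainder 1
1 ÷ 2 = 0 remainder 1
Reading remainders bottom-up:
= 111101010000011


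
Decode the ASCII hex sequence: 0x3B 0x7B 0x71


Codes (hex): 0x3B 0x7B 0x71
Per-code ASCII lookup:
  0x3B = 59  (special character) → ';'
  0x7B = 123  (special character) → '{'
  0x71 = 113  (range 97-122: lowercase, 113 - 97 = 16) → 'q'
= ';{q'


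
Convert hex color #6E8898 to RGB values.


Hex: #6E8898
R = 6E₁₆ = 110
G = 88₁₆ = 136
B = 98₁₆ = 152
= RGB(110, 136, 152)


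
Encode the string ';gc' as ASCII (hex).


String: ';gc'  (3 characters)
Per-character ASCII lookup:
  ';': special character: ';' = 59 → 0x3B
  'g': lowercase starts at 97: 'g' = 97 + 6 = 103 → 0x67
  'c': lowercase starts at 97: 'c' = 97 + 2 = 99 → 0x63
= 0x3B 0x67 0x63


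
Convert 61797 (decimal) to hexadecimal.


Divide by 16 repeatedly:
61797 ÷ 16 = 3862 remainder 5 (5)
3862 ÷ 16 = 241 remainder 6 (6)
241 ÷ 16 = 15 remainder 1 (1)
15 ÷ 16 = 0 remainder 15 (F)
Reading remainders bottom-up:
= 0xF165


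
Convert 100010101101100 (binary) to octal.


Group into 3-bit groups: 100010101101100
  100 = 4
  010 = 2
  101 = 5
  101 = 5
  100 = 4
= 0o42554


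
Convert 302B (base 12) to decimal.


Positional values (base 12):
  B × 12^0 = 11 × 1 = 11
  2 × 12^1 = 2 × 12 = 24
  0 × 12^2 = 0 × 144 = 0
  3 × 12^3 = 3 × 1728 = 5184
Sum = 11 + 24 + 0 + 5184
= 5219


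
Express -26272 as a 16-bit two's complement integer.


Original: 0110011010100000
Step 1 - Invert all bits: 1001100101011111
Step 2 - Add 1: 1001100101011111 + 1
= 1001100101100000 (represents -26272)


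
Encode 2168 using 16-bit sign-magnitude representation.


Sign bit: 0 (positive)
Magnitude: 2168 = 000100001111000
= 0000100001111000


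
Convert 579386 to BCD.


Each digit → 4-bit binary:
  5 → 0101
  7 → 0111
  9 → 1001
  3 → 0011
  8 → 1000
  6 → 0110
= 0101 0111 1001 0011 1000 0110


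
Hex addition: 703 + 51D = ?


Align and add column by column (LSB to MSB, each column mod 16 with carry):
  0703
+ 051D
  ----
  col 0: 3(3) + D(13) + 0 (carry in) = 16 → 0(0), carry out 1
  col 1: 0(0) + 1(1) + 1 (carry in) = 2 → 2(2), carry out 0
  col 2: 7(7) + 5(5) + 0 (carry in) = 12 → C(12), carry out 0
  col 3: 0(0) + 0(0) + 0 (carry in) = 0 → 0(0), carry out 0
Reading digits MSB→LSB: 0C20
Strip leading zeros: C20
= 0xC20


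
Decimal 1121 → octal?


Divide by 8 repeatedly:
1121 ÷ 8 = 140 remainder 1
140 ÷ 8 = 17 remainder 4
17 ÷ 8 = 2 remainder 1
2 ÷ 8 = 0 remainder 2
Reading remainders bottom-up:
= 0o2141


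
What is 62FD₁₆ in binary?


Each hex digit → 4 binary bits:
  6 = 0110
  2 = 0010
  F = 1111
  D = 1101
Concatenate: 0110 0010 1111 1101
= 0110001011111101


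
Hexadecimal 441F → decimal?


Positional values:
Position 0: F × 16^0 = 15 × 1 = 15
Position 1: 1 × 16^1 = 1 × 16 = 16
Position 2: 4 × 16^2 = 4 × 256 = 1024
Position 3: 4 × 16^3 = 4 × 4096 = 16384
Sum = 15 + 16 + 1024 + 16384
= 17439


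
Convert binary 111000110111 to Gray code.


Binary: 111000110111
Gray code: G = B XOR (B >> 1)
B >> 1 = 011100011011
111000110111 XOR 011100011011:
  1 XOR 0 = 1
  1 XOR 1 = 0
  1 XOR 1 = 0
  0 XOR 1 = 1
  0 XOR 0 = 0
  0 XOR 0 = 0
  1 XOR 0 = 1
  1 XOR 1 = 0
  0 XOR 1 = 1
  1 XOR 0 = 1
  1 XOR 1 = 0
  1 XOR 1 = 0
= 100100101100


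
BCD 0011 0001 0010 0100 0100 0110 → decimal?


Each 4-bit group → digit:
  0011 → 3
  0001 → 1
  0010 → 2
  0100 → 4
  0100 → 4
  0110 → 6
= 312446


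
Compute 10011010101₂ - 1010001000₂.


Align and subtract column by column (LSB to MSB, borrowing when needed):
  10011010101
- 01010001000
  -----------
  col 0: (1 - 0 borrow-in) - 0 → 1 - 0 = 1, borrow out 0
  col 1: (0 - 0 borrow-in) - 0 → 0 - 0 = 0, borrow out 0
  col 2: (1 - 0 borrow-in) - 0 → 1 - 0 = 1, borrow out 0
  col 3: (0 - 0 borrow-in) - 1 → borrow from next column: (0+2) - 1 = 1, borrow out 1
  col 4: (1 - 1 borrow-in) - 0 → 0 - 0 = 0, borrow out 0
  col 5: (0 - 0 borrow-in) - 0 → 0 - 0 = 0, borrow out 0
  col 6: (1 - 0 borrow-in) - 0 → 1 - 0 = 1, borrow out 0
  col 7: (1 - 0 borrow-in) - 1 → 1 - 1 = 0, borrow out 0
  col 8: (0 - 0 borrow-in) - 0 → 0 - 0 = 0, borrow out 0
  col 9: (0 - 0 borrow-in) - 1 → borrow from next column: (0+2) - 1 = 1, borrow out 1
  col 10: (1 - 1 borrow-in) - 0 → 0 - 0 = 0, borrow out 0
Reading bits MSB→LSB: 01001001101
Strip leading zeros: 1001001101
= 1001001101


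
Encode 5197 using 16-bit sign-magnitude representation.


Sign bit: 0 (positive)
Magnitude: 5197 = 001010001001101
= 0001010001001101


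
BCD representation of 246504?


Each digit → 4-bit binary:
  2 → 0010
  4 → 0100
  6 → 0110
  5 → 0101
  0 → 0000
  4 → 0100
= 0010 0100 0110 0101 0000 0100


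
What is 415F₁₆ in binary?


Each hex digit → 4 binary bits:
  4 = 0100
  1 = 0001
  5 = 0101
  F = 1111
Concatenate: 0100 0001 0101 1111
= 0100000101011111


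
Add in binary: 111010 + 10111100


Align and add column by column (LSB to MSB, carry propagating):
  000111010
+ 010111100
  ---------
  col 0: 0 + 0 + 0 (carry in) = 0 → bit 0, carry out 0
  col 1: 1 + 0 + 0 (carry in) = 1 → bit 1, carry out 0
  col 2: 0 + 1 + 0 (carry in) = 1 → bit 1, carry out 0
  col 3: 1 + 1 + 0 (carry in) = 2 → bit 0, carry out 1
  col 4: 1 + 1 + 1 (carry in) = 3 → bit 1, carry out 1
  col 5: 1 + 1 + 1 (carry in) = 3 → bit 1, carry out 1
  col 6: 0 + 0 + 1 (carry in) = 1 → bit 1, carry out 0
  col 7: 0 + 1 + 0 (carry in) = 1 → bit 1, carry out 0
  col 8: 0 + 0 + 0 (carry in) = 0 → bit 0, carry out 0
Reading bits MSB→LSB: 011110110
Strip leading zeros: 11110110
= 11110110


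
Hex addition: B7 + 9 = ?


Align and add column by column (LSB to MSB, each column mod 16 with carry):
  0B7
+ 009
  ---
  col 0: 7(7) + 9(9) + 0 (carry in) = 16 → 0(0), carry out 1
  col 1: B(11) + 0(0) + 1 (carry in) = 12 → C(12), carry out 0
  col 2: 0(0) + 0(0) + 0 (carry in) = 0 → 0(0), carry out 0
Reading digits MSB→LSB: 0C0
Strip leading zeros: C0
= 0xC0


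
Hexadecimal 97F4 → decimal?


Positional values:
Position 0: 4 × 16^0 = 4 × 1 = 4
Position 1: F × 16^1 = 15 × 16 = 240
Position 2: 7 × 16^2 = 7 × 256 = 1792
Position 3: 9 × 16^3 = 9 × 4096 = 36864
Sum = 4 + 240 + 1792 + 36864
= 38900


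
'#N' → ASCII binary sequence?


String: '#N'  (2 characters)
Per-character ASCII lookup:
  '#': special character: '#' = 35 → 100011
  'N': uppercase starts at 65: 'N' = 65 + 13 = 78 → 1001110
= 100011 1001110


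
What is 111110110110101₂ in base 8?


Group into 3-bit groups: 111110110110101
  111 = 7
  110 = 6
  110 = 6
  110 = 6
  101 = 5
= 0o76665


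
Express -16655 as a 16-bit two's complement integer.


Original: 0100000100001111
Step 1 - Invert all bits: 1011111011110000
Step 2 - Add 1: 1011111011110000 + 1
= 1011111011110001 (represents -16655)


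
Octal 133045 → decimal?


Positional values:
Position 0: 5 × 8^0 = 5
Position 1: 4 × 8^1 = 32
Position 2: 0 × 8^2 = 0
Position 3: 3 × 8^3 = 1536
Position 4: 3 × 8^4 = 12288
Position 5: 1 × 8^5 = 32768
Sum = 5 + 32 + 0 + 1536 + 12288 + 32768
= 46629


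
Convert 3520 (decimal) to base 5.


Divide by 5 repeatedly:
3520 ÷ 5 = 704 remainder 0
704 ÷ 5 = 140 remainder 4
140 ÷ 5 = 28 remainder 0
28 ÷ 5 = 5 remainder 3
5 ÷ 5 = 1 remainder 0
1 ÷ 5 = 0 remainder 1
Reading remainders bottom-up:
= 103040


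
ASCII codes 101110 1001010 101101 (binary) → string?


Codes (binary): 101110 1001010 101101
Per-code ASCII lookup:
  101110 = 46  (special character) → '.'
  1001010 = 74  (range 65-90: uppercase, 74 - 65 = 9) → 'J'
  101101 = 45  (special character) → '-'
= '.J-'


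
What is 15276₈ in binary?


Each octal digit → 3 binary bits:
  1 = 001
  5 = 101
  2 = 010
  7 = 111
  6 = 110
Concatenate: 001 101 010 111 110
= 001101010111110


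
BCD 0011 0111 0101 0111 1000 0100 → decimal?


Each 4-bit group → digit:
  0011 → 3
  0111 → 7
  0101 → 5
  0111 → 7
  1000 → 8
  0100 → 4
= 375784


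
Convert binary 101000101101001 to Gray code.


Binary: 101000101101001
Gray code: G = B XOR (B >> 1)
B >> 1 = 010100010110100
101000101101001 XOR 010100010110100:
  1 XOR 0 = 1
  0 XOR 1 = 1
  1 XOR 0 = 1
  0 XOR 1 = 1
  0 XOR 0 = 0
  0 XOR 0 = 0
  1 XOR 0 = 1
  0 XOR 1 = 1
  1 XOR 0 = 1
  1 XOR 1 = 0
  0 XOR 1 = 1
  1 XOR 0 = 1
  0 XOR 1 = 1
  0 XOR 0 = 0
  1 XOR 0 = 1
= 111100111011101


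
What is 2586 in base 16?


Divide by 16 repeatedly:
2586 ÷ 16 = 161 remainder 10 (A)
161 ÷ 16 = 10 remainder 1 (1)
10 ÷ 16 = 0 remainder 10 (A)
Reading remainders bottom-up:
= 0xA1A


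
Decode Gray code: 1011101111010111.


Gray code: 1011101111010111
MSB stays the same: 1
Each subsequent bit = prev_binary XOR current_gray:
  B[1] = 1 XOR 0 = 1
  B[2] = 1 XOR 1 = 0
  B[3] = 0 XOR 1 = 1
  B[4] = 1 XOR 1 = 0
  B[5] = 0 XOR 0 = 0
  B[6] = 0 XOR 1 = 1
  B[7] = 1 XOR 1 = 0
  B[8] = 0 XOR 1 = 1
  B[9] = 1 XOR 1 = 0
  B[10] = 0 XOR 0 = 0
  B[11] = 0 XOR 1 = 1
  B[12] = 1 XOR 0 = 1
  B[13] = 1 XOR 1 = 0
  B[14] = 0 XOR 1 = 1
  B[15] = 1 XOR 1 = 0
= 1101001010011010 (53914 decimal)


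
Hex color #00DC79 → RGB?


Hex: #00DC79
R = 00₁₆ = 0
G = DC₁₆ = 220
B = 79₁₆ = 121
= RGB(0, 220, 121)


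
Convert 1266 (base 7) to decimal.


Positional values (base 7):
  6 × 7^0 = 6 × 1 = 6
  6 × 7^1 = 6 × 7 = 42
  2 × 7^2 = 2 × 49 = 98
  1 × 7^3 = 1 × 343 = 343
Sum = 6 + 42 + 98 + 343
= 489


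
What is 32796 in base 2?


Divide by 2 repeatedly:
32796 ÷ 2 = 16398 remainder 0
16398 ÷ 2 = 8199 remainder 0
8199 ÷ 2 = 4099 remainder 1
4099 ÷ 2 = 2049 remainder 1
2049 ÷ 2 = 1024 remainder 1
1024 ÷ 2 = 512 remainder 0
512 ÷ 2 = 256 remainder 0
256 ÷ 2 = 128 remainder 0
128 ÷ 2 = 64 remainder 0
64 ÷ 2 = 32 remainder 0
32 ÷ 2 = 16 remainder 0
16 ÷ 2 = 8 remainder 0
8 ÷ 2 = 4 remainder 0
4 ÷ 2 = 2 remainder 0
2 ÷ 2 = 1 remainder 0
1 ÷ 2 = 0 remainder 1
Reading remainders bottom-up:
= 1000000000011100


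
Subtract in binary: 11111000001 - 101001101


Align and subtract column by column (LSB to MSB, borrowing when needed):
  11111000001
- 00101001101
  -----------
  col 0: (1 - 0 borrow-in) - 1 → 1 - 1 = 0, borrow out 0
  col 1: (0 - 0 borrow-in) - 0 → 0 - 0 = 0, borrow out 0
  col 2: (0 - 0 borrow-in) - 1 → borrow from next column: (0+2) - 1 = 1, borrow out 1
  col 3: (0 - 1 borrow-in) - 1 → borrow from next column: (-1+2) - 1 = 0, borrow out 1
  col 4: (0 - 1 borrow-in) - 0 → borrow from next column: (-1+2) - 0 = 1, borrow out 1
  col 5: (0 - 1 borrow-in) - 0 → borrow from next column: (-1+2) - 0 = 1, borrow out 1
  col 6: (1 - 1 borrow-in) - 1 → borrow from next column: (0+2) - 1 = 1, borrow out 1
  col 7: (1 - 1 borrow-in) - 0 → 0 - 0 = 0, borrow out 0
  col 8: (1 - 0 borrow-in) - 1 → 1 - 1 = 0, borrow out 0
  col 9: (1 - 0 borrow-in) - 0 → 1 - 0 = 1, borrow out 0
  col 10: (1 - 0 borrow-in) - 0 → 1 - 0 = 1, borrow out 0
Reading bits MSB→LSB: 11001110100
Strip leading zeros: 11001110100
= 11001110100


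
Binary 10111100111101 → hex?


Group into 4-bit nibbles: 0010111100111101
  0010 = 2
  1111 = F
  0011 = 3
  1101 = D
= 0x2F3D


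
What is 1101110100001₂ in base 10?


Positional values:
Bit 0: 1 × 2^0 = 1
Bit 5: 1 × 2^5 = 32
Bit 7: 1 × 2^7 = 128
Bit 8: 1 × 2^8 = 256
Bit 9: 1 × 2^9 = 512
Bit 11: 1 × 2^11 = 2048
Bit 12: 1 × 2^12 = 4096
Sum = 1 + 32 + 128 + 256 + 512 + 2048 + 4096
= 7073


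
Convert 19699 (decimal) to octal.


Divide by 8 repeatedly:
19699 ÷ 8 = 2462 remainder 3
2462 ÷ 8 = 307 remainder 6
307 ÷ 8 = 38 remainder 3
38 ÷ 8 = 4 remainder 6
4 ÷ 8 = 0 remainder 4
Reading remainders bottom-up:
= 0o46363


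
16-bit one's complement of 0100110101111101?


Original: 0100110101111101
Invert all bits:
  bit 0: 0 → 1
  bit 1: 1 → 0
  bit 2: 0 → 1
  bit 3: 0 → 1
  bit 4: 1 → 0
  bit 5: 1 → 0
  bit 6: 0 → 1
  bit 7: 1 → 0
  bit 8: 0 → 1
  bit 9: 1 → 0
  bit 10: 1 → 0
  bit 11: 1 → 0
  bit 12: 1 → 0
  bit 13: 1 → 0
  bit 14: 0 → 1
  bit 15: 1 → 0
= 1011001010000010


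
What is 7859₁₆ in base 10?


Positional values:
Position 0: 9 × 16^0 = 9 × 1 = 9
Position 1: 5 × 16^1 = 5 × 16 = 80
Position 2: 8 × 16^2 = 8 × 256 = 2048
Position 3: 7 × 16^3 = 7 × 4096 = 28672
Sum = 9 + 80 + 2048 + 28672
= 30809


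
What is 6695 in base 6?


Divide by 6 repeatedly:
6695 ÷ 6 = 1115 remainder 5
1115 ÷ 6 = 185 remainder 5
185 ÷ 6 = 30 remainder 5
30 ÷ 6 = 5 remainder 0
5 ÷ 6 = 0 remainder 5
Reading remainders bottom-up:
= 50555


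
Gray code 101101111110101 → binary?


Gray code: 101101111110101
MSB stays the same: 1
Each subsequent bit = prev_binary XOR current_gray:
  B[1] = 1 XOR 0 = 1
  B[2] = 1 XOR 1 = 0
  B[3] = 0 XOR 1 = 1
  B[4] = 1 XOR 0 = 1
  B[5] = 1 XOR 1 = 0
  B[6] = 0 XOR 1 = 1
  B[7] = 1 XOR 1 = 0
  B[8] = 0 XOR 1 = 1
  B[9] = 1 XOR 1 = 0
  B[10] = 0 XOR 1 = 1
  B[11] = 1 XOR 0 = 1
  B[12] = 1 XOR 1 = 0
  B[13] = 0 XOR 0 = 0
  B[14] = 0 XOR 1 = 1
= 110110101011001 (27993 decimal)


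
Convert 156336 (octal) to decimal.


Positional values:
Position 0: 6 × 8^0 = 6
Position 1: 3 × 8^1 = 24
Position 2: 3 × 8^2 = 192
Position 3: 6 × 8^3 = 3072
Position 4: 5 × 8^4 = 20480
Position 5: 1 × 8^5 = 32768
Sum = 6 + 24 + 192 + 3072 + 20480 + 32768
= 56542


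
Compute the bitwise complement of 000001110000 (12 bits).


Original: 000001110000
Invert all bits:
  bit 0: 0 → 1
  bit 1: 0 → 1
  bit 2: 0 → 1
  bit 3: 0 → 1
  bit 4: 0 → 1
  bit 5: 1 → 0
  bit 6: 1 → 0
  bit 7: 1 → 0
  bit 8: 0 → 1
  bit 9: 0 → 1
  bit 10: 0 → 1
  bit 11: 0 → 1
= 111110001111


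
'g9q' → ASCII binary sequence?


String: 'g9q'  (3 characters)
Per-character ASCII lookup:
  'g': lowercase starts at 97: 'g' = 97 + 6 = 103 → 1100111
  '9': digits start at 48: '9' = 48 + 9 = 57 → 111001
  'q': lowercase starts at 97: 'q' = 97 + 16 = 113 → 1110001
= 1100111 111001 1110001


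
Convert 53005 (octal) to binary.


Each octal digit → 3 binary bits:
  5 = 101
  3 = 011
  0 = 000
  0 = 000
  5 = 101
Concatenate: 101 011 000 000 101
= 101011000000101


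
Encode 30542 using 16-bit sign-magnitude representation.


Sign bit: 0 (positive)
Magnitude: 30542 = 111011101001110
= 0111011101001110


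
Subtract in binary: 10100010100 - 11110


Align and subtract column by column (LSB to MSB, borrowing when needed):
  10100010100
- 00000011110
  -----------
  col 0: (0 - 0 borrow-in) - 0 → 0 - 0 = 0, borrow out 0
  col 1: (0 - 0 borrow-in) - 1 → borrow from next column: (0+2) - 1 = 1, borrow out 1
  col 2: (1 - 1 borrow-in) - 1 → borrow from next column: (0+2) - 1 = 1, borrow out 1
  col 3: (0 - 1 borrow-in) - 1 → borrow from next column: (-1+2) - 1 = 0, borrow out 1
  col 4: (1 - 1 borrow-in) - 1 → borrow from next column: (0+2) - 1 = 1, borrow out 1
  col 5: (0 - 1 borrow-in) - 0 → borrow from next column: (-1+2) - 0 = 1, borrow out 1
  col 6: (0 - 1 borrow-in) - 0 → borrow from next column: (-1+2) - 0 = 1, borrow out 1
  col 7: (0 - 1 borrow-in) - 0 → borrow from next column: (-1+2) - 0 = 1, borrow out 1
  col 8: (1 - 1 borrow-in) - 0 → 0 - 0 = 0, borrow out 0
  col 9: (0 - 0 borrow-in) - 0 → 0 - 0 = 0, borrow out 0
  col 10: (1 - 0 borrow-in) - 0 → 1 - 0 = 1, borrow out 0
Reading bits MSB→LSB: 10011110110
Strip leading zeros: 10011110110
= 10011110110


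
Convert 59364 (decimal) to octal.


Divide by 8 repeatedly:
59364 ÷ 8 = 7420 remainder 4
7420 ÷ 8 = 927 remainder 4
927 ÷ 8 = 115 remainder 7
115 ÷ 8 = 14 remainder 3
14 ÷ 8 = 1 remainder 6
1 ÷ 8 = 0 remainder 1
Reading remainders bottom-up:
= 0o163744


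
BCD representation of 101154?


Each digit → 4-bit binary:
  1 → 0001
  0 → 0000
  1 → 0001
  1 → 0001
  5 → 0101
  4 → 0100
= 0001 0000 0001 0001 0101 0100


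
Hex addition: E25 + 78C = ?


Align and add column by column (LSB to MSB, each column mod 16 with carry):
  0E25
+ 078C
  ----
  col 0: 5(5) + C(12) + 0 (carry in) = 17 → 1(1), carry out 1
  col 1: 2(2) + 8(8) + 1 (carry in) = 11 → B(11), carry out 0
  col 2: E(14) + 7(7) + 0 (carry in) = 21 → 5(5), carry out 1
  col 3: 0(0) + 0(0) + 1 (carry in) = 1 → 1(1), carry out 0
Reading digits MSB→LSB: 15B1
Strip leading zeros: 15B1
= 0x15B1


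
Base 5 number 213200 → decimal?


Positional values (base 5):
  0 × 5^0 = 0 × 1 = 0
  0 × 5^1 = 0 × 5 = 0
  2 × 5^2 = 2 × 25 = 50
  3 × 5^3 = 3 × 125 = 375
  1 × 5^4 = 1 × 625 = 625
  2 × 5^5 = 2 × 3125 = 6250
Sum = 0 + 0 + 50 + 375 + 625 + 6250
= 7300


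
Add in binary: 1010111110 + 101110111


Align and add column by column (LSB to MSB, carry propagating):
  01010111110
+ 00101110111
  -----------
  col 0: 0 + 1 + 0 (carry in) = 1 → bit 1, carry out 0
  col 1: 1 + 1 + 0 (carry in) = 2 → bit 0, carry out 1
  col 2: 1 + 1 + 1 (carry in) = 3 → bit 1, carry out 1
  col 3: 1 + 0 + 1 (carry in) = 2 → bit 0, carry out 1
  col 4: 1 + 1 + 1 (carry in) = 3 → bit 1, carry out 1
  col 5: 1 + 1 + 1 (carry in) = 3 → bit 1, carry out 1
  col 6: 0 + 1 + 1 (carry in) = 2 → bit 0, carry out 1
  col 7: 1 + 0 + 1 (carry in) = 2 → bit 0, carry out 1
  col 8: 0 + 1 + 1 (carry in) = 2 → bit 0, carry out 1
  col 9: 1 + 0 + 1 (carry in) = 2 → bit 0, carry out 1
  col 10: 0 + 0 + 1 (carry in) = 1 → bit 1, carry out 0
Reading bits MSB→LSB: 10000110101
Strip leading zeros: 10000110101
= 10000110101


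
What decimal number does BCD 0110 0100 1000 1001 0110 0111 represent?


Each 4-bit group → digit:
  0110 → 6
  0100 → 4
  1000 → 8
  1001 → 9
  0110 → 6
  0111 → 7
= 648967


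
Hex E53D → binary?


Each hex digit → 4 binary bits:
  E = 1110
  5 = 0101
  3 = 0011
  D = 1101
Concatenate: 1110 0101 0011 1101
= 1110010100111101


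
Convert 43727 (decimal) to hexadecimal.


Divide by 16 repeatedly:
43727 ÷ 16 = 2732 remainder 15 (F)
2732 ÷ 16 = 170 remainder 12 (C)
170 ÷ 16 = 10 remainder 10 (A)
10 ÷ 16 = 0 remainder 10 (A)
Reading remainders bottom-up:
= 0xAACF
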